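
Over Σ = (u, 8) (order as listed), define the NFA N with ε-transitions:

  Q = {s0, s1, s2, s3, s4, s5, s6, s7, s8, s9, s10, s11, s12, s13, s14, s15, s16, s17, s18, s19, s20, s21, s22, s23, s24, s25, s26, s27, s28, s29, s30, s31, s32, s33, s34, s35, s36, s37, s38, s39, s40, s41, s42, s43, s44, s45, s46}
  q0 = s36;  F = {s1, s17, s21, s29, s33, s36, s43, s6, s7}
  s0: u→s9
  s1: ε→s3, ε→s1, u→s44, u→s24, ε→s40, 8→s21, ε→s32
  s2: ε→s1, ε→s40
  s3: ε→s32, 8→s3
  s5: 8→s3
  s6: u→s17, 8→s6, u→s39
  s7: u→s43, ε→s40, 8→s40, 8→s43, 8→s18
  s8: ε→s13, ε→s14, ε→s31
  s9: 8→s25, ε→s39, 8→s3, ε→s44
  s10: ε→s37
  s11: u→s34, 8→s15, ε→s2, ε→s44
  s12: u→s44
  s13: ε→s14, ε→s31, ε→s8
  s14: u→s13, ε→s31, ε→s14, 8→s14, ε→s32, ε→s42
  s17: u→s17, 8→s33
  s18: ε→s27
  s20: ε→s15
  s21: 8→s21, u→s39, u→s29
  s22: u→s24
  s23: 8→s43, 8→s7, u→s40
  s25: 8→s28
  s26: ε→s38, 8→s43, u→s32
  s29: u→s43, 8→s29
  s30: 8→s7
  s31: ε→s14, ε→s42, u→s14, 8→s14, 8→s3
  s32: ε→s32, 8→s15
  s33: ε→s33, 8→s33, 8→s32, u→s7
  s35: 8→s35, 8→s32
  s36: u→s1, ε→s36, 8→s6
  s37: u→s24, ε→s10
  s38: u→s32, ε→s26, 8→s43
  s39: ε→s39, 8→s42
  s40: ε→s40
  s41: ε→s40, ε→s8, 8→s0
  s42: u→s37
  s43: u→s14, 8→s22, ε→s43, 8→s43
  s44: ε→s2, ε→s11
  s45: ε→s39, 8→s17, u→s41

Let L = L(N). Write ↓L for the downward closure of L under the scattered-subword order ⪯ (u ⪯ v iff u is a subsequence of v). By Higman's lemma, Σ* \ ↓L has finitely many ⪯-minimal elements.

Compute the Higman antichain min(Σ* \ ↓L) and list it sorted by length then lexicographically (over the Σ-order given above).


A = [u8uuu, 8u8u8u].

|Q|=47, |F|=9, |δ|=98 (41 ε).
min D↑ (10 st, q0=0, F={9}): 0:u→1,8→2 1:u→1,8→3 2:u→4,8→2 3:u→5,8→3 4:u→4,8→6 5:u→7,8→5 6:u→8,8→6 7:u→9,8→7 8:u→7,8→7 9:u→9,8→9 (ε-aug+det+¬).
'u8uuu': |S_i|=[29, 27, 21, 19, 13, 11] end={s10,s13,s14,s15,s24,s3,s31,s32,s37,s42,s8} ∉↓L; 5/5 del acc.
'8u8u8u': N↓-sim [29, 23, 21, 19, 17, 16, 11] end={s10,s13,s14,s15,s24,s3,s31,s32,s37,s42,s8} ∉↓L; 6/6 del acc.
2 minimals (antichain).


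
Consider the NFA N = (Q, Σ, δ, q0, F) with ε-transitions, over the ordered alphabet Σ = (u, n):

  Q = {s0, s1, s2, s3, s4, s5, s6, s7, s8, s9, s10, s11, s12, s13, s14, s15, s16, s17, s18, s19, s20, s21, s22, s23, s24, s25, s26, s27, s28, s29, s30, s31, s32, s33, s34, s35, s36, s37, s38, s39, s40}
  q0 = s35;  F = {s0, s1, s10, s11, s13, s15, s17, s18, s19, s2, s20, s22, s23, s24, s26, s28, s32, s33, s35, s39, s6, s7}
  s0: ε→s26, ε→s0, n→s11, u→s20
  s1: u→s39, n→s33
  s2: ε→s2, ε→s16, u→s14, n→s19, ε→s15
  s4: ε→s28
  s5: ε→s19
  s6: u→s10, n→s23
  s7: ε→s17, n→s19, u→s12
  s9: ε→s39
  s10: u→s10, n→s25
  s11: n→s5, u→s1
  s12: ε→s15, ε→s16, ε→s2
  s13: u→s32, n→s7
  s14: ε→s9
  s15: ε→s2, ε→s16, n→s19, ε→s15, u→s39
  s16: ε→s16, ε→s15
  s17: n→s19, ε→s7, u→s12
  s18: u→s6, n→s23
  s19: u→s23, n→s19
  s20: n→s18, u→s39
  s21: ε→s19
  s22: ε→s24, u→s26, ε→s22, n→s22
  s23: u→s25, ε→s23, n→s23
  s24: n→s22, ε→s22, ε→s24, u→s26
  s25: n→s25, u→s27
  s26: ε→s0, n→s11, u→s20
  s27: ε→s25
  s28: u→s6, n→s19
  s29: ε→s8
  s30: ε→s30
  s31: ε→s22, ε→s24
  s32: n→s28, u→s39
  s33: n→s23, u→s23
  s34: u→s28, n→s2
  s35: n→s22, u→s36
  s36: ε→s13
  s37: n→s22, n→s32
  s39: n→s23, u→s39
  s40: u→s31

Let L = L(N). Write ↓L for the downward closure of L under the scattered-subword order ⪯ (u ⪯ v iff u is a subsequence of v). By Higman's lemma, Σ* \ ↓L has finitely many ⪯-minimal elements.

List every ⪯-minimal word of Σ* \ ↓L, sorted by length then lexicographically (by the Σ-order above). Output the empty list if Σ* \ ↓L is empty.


|Q|=41, |F|=22, |δ|=83 (32 ε).
min D↑ (19 st, q0=0, F={16}): 0:u→1,n→2 1:u→3,n→4 2:u→5,n→2 3:u→6,n→7 4:u→8,n→9 5:u→10,n→11 6:u→6,n→12 7:u→13,n→9 8:u→6,n→9 9:u→12,n→9 10:u→6,n→14 11:u→15,n→9 12:u→16,n→12 13:u→17,n→12 14:u→13,n→12 15:u→6,n→18 16:u→16,n→16 17:u→17,n→16 18:u→12,n→12 (ε-aug+det+¬).
'uuunu': |S_i|=[30, 27, 19, 8, 3, 2] end={s25,s27} ∉↓L; 5/5 deletions ∈↓L.
'unnuu': N↓-sim [30, 27, 21, 6, 3, 2] end={s25,s27} — reject; 5/5 deletions ∈↓L.
'uunuun': run [30, 27, 19, 9, 5, 3, 2] end={s25,s27} rej; 6/6 del acc.
'nuunnu': run [30, 26, 21, 12, 7, 3, 2] end={s25,s27} ∉↓L; 6/6 del acc.
4 minimals (antichain).

min(Σ*\↓L) = [uuunu, unnuu, uunuun, nuunnu].


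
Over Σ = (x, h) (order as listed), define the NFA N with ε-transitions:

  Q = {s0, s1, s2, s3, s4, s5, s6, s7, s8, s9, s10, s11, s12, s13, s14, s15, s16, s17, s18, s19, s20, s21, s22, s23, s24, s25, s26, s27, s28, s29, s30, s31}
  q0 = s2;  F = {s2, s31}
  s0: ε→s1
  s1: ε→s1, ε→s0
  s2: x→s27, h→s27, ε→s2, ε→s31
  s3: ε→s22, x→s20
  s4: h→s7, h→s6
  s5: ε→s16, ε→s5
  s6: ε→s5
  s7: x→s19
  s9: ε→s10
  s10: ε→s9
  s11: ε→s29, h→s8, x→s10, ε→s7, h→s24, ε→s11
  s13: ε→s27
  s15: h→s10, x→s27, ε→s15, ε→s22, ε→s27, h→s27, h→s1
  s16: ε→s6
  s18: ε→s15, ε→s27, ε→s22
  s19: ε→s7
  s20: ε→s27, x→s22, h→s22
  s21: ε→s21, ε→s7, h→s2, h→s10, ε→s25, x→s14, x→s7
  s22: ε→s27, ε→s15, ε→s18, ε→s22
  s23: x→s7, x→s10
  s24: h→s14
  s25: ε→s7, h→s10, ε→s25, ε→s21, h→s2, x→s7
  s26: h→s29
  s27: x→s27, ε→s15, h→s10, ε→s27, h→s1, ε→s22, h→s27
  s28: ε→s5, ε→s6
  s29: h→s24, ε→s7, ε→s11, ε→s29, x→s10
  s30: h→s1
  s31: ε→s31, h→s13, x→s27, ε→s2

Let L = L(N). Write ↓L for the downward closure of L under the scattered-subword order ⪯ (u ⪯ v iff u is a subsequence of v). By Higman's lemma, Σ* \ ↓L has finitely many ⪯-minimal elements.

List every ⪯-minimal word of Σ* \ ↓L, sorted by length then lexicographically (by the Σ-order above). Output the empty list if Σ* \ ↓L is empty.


Antichain: [x, h].

|Q|=32, |F|=2, |δ|=79 (44 ε).
min D↑ (2 st, q0=0, F={1}): 0:x→1,h→1 1:x→1,h→1.
'x': N↓-sim [11, 8] end={s0,s1,s10,s15,s18,s22,s27,s9} rej; 1/1 deletions ∈↓L.
'h': |S_i|=[11, 9] end={s0,s1,s10,s13,s15,s18,s22,s27,s9} — reject; 1/1 single-dels accept.
2 obstructions.


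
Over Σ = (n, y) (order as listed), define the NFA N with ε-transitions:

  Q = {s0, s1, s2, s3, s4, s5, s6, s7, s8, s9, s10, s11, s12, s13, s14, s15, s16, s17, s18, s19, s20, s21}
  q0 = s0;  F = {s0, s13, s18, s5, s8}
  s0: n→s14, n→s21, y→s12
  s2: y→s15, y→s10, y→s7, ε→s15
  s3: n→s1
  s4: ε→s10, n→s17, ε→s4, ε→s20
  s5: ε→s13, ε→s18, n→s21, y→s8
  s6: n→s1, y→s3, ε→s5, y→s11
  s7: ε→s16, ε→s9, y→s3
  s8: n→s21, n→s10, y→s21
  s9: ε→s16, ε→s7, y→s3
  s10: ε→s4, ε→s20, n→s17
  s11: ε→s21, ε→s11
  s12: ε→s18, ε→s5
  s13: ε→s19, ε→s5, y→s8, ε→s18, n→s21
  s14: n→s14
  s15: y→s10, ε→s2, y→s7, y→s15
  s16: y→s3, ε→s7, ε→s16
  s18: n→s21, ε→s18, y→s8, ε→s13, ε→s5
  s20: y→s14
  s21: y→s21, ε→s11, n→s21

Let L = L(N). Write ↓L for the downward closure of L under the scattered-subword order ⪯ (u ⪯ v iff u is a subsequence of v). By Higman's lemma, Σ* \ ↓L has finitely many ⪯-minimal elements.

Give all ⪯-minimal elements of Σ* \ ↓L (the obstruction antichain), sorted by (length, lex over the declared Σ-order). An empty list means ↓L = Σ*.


A = [n, yyy].

|Q|=22, |F|=5, |δ|=58 (27 ε).
min D↑ (4 st, q0=0, F={1}): 0:n→1,y→2 1:n→1,y→1 2:n→1,y→3 3:n→1,y→1 [Hopcroft].
'n': N↓-sim [14, 7] end={s10,s11,s14,s17,s20,s21,s4} rej; 1/1 del acc.
'yyy': run [14, 13, 8, 3] end={s11,s14,s21} — reject; 3/3 deletions ∈↓L.
2 minimals (antichain).


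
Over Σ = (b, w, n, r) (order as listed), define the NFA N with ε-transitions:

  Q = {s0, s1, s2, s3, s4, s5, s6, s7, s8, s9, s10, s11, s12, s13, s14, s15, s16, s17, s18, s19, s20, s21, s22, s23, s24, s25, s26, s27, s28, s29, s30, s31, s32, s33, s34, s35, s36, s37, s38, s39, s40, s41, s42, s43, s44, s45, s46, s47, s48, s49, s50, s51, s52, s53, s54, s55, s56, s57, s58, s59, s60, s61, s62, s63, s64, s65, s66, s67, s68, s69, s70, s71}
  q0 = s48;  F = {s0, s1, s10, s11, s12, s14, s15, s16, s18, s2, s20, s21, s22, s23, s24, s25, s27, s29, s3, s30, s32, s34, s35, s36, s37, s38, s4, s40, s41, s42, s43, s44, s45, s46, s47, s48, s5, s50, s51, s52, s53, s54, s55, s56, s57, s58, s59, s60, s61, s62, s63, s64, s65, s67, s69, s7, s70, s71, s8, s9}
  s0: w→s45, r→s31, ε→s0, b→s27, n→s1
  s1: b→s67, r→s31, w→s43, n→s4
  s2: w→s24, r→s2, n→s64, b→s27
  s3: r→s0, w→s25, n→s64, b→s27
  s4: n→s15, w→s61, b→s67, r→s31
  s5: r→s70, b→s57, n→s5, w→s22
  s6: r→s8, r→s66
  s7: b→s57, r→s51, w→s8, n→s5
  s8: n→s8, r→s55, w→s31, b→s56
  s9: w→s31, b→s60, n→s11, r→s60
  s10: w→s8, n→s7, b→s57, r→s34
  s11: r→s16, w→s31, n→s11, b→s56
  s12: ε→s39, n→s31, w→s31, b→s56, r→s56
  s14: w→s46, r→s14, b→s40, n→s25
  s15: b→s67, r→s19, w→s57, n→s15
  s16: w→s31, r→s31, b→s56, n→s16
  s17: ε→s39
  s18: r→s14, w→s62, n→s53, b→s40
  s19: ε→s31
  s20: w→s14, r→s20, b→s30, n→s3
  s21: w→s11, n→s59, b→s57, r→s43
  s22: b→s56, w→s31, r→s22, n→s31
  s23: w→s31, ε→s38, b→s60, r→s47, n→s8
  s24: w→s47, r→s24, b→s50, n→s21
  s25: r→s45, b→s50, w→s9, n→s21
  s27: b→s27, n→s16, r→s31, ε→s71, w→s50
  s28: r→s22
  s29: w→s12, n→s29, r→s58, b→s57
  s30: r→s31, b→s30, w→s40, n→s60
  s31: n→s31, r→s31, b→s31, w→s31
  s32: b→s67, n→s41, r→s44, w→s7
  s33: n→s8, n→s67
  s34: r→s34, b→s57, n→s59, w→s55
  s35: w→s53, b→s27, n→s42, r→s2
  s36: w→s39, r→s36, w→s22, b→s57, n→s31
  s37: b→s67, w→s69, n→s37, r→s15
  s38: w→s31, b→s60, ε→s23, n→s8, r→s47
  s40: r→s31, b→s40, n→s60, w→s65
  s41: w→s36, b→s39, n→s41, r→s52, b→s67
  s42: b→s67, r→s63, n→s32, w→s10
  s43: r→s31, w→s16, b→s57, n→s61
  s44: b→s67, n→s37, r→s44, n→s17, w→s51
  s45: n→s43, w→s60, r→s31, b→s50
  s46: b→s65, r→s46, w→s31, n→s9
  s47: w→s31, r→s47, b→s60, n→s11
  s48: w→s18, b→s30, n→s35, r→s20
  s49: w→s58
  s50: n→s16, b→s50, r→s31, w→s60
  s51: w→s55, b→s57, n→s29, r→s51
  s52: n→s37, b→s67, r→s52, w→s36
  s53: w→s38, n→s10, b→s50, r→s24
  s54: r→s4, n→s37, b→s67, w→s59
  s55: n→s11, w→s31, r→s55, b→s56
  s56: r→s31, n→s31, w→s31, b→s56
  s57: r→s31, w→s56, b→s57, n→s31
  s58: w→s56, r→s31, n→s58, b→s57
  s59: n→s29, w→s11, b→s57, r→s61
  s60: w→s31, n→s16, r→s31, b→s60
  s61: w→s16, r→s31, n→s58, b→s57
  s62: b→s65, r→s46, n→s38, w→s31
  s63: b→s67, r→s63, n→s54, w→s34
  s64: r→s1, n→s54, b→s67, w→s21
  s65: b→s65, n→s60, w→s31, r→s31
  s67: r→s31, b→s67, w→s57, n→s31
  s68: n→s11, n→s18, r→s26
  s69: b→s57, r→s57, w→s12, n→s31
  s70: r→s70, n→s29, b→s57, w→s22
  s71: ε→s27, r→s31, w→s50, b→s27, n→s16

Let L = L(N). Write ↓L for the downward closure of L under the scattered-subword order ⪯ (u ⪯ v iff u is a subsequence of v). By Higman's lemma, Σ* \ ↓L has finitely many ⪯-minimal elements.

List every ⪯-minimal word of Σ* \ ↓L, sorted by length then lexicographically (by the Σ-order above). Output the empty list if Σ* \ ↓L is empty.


|Q|=72, |F|=60, |δ|=264 (8 ε).
min D↑ (59 st, q0=0, F={7}): 0:b→1,w→2,n→3,r→4 1:b→1,w→5,n→6,r→7 2:b→5,w→8,n→9,r→10 3:b→11,w→9,n→12,r→13 4:b→1,w→10,n→14,r→4 5:b→5,w→15,n→6,r→7 6:b→6,w→7,n→16,r→7 7:b→7,w→7,n→7,r→7 8:b→15,w→7,n→17,r→18 9:b→19,w→17,n→20,r→21 10:b→5,w→18,n→22,r→10 11:b→11,w→19,n→16,r→7 12:b→23,w→20,n→24,r→25 13:b→11,w→21,n→26,r→13 14:b→11,w→22,n→26,r→27 15:b→15,w→7,n→6,r→7 16:b→28,w→7,n→16,r→7 17:b→6,w→7,n→29,r→30 18:b→15,w→7,n→31,r→18 19:b→19,w→6,n→16,r→7 20:b→32,w→29,n→33,r→34 21:b→19,w→30,n→35,r→21 22:b→19,w→31,n→35,r→36 23:b→23,w→32,n→7,r→7 24:b→23,w→33,n→37,r→38 25:b→23,w→34,n→39,r→25 26:b→23,w→35,n→39,r→40 27:b→11,w→36,n→40,r→7 28:b→28,w→7,n→7,r→7 29:b→28,w→7,n→29,r→41 30:b→6,w→7,n→42,r→30 31:b→6,w→7,n→42,r→6 32:b→32,w→28,n→7,r→7 33:b→32,w→29,n→43,r→44 34:b→32,w→41,n→45,r→34 35:b→32,w→42,n→45,r→46 36:b→19,w→6,n→46,r→7 37:b→23,w→47,n→37,r→48 38:b→23,w→44,n→49,r→38 39:b→23,w→45,n→49,r→50 40:b→23,w→46,n→50,r→7 41:b→28,w→7,n→42,r→41 42:b→28,w→7,n→42,r→16 43:b→32,w→51,n→43,r→52 44:b→32,w→41,n→53,r→44 45:b→32,w→42,n→53,r→54 46:b→32,w→16,n→54,r→7 47:b→32,w→51,n→7,r→47 48:b→23,w→47,n→49,r→48 49:b→23,w→55,n→49,r→56 50:b→23,w→54,n→56,r→7 51:b→28,w→7,n→7,r→51 52:b→32,w→51,n→53,r→52 53:b→32,w→57,n→53,r→58 54:b→32,w→16,n→58,r→7 55:b→32,w→57,n→7,r→32 56:b→23,w→32,n→56,r→7 57:b→28,w→7,n→7,r→28 58:b→32,w→28,n→58,r→7.
'br': N↓-sim [64, 13, 1] end={s31} ∉↓L; 2/2 single-dels accept.
'bnw': |S_i|=[64, 13, 4, 1] end={s31} ∉↓L; 3/3 del acc.
'www': run [64, 40, 17, 1] end={s31} rej; 3/3 deletions ∈↓L.
'nnbn': run [64, 55, 39, 5, 1] end={s31} rej; 4/4 single-dels accept.
'rnrr': N↓-sim [64, 50, 32, 18, 2] end={s19,s31} ∉↓L; 4/4 del acc.
'nnnnwn': N↓-sim [64, 55, 39, 31, 23, 8, 1] end={s31} rej; 6/6 del acc.
6 minimals (antichain).

A = [br, bnw, www, nnbn, rnrr, nnnnwn].


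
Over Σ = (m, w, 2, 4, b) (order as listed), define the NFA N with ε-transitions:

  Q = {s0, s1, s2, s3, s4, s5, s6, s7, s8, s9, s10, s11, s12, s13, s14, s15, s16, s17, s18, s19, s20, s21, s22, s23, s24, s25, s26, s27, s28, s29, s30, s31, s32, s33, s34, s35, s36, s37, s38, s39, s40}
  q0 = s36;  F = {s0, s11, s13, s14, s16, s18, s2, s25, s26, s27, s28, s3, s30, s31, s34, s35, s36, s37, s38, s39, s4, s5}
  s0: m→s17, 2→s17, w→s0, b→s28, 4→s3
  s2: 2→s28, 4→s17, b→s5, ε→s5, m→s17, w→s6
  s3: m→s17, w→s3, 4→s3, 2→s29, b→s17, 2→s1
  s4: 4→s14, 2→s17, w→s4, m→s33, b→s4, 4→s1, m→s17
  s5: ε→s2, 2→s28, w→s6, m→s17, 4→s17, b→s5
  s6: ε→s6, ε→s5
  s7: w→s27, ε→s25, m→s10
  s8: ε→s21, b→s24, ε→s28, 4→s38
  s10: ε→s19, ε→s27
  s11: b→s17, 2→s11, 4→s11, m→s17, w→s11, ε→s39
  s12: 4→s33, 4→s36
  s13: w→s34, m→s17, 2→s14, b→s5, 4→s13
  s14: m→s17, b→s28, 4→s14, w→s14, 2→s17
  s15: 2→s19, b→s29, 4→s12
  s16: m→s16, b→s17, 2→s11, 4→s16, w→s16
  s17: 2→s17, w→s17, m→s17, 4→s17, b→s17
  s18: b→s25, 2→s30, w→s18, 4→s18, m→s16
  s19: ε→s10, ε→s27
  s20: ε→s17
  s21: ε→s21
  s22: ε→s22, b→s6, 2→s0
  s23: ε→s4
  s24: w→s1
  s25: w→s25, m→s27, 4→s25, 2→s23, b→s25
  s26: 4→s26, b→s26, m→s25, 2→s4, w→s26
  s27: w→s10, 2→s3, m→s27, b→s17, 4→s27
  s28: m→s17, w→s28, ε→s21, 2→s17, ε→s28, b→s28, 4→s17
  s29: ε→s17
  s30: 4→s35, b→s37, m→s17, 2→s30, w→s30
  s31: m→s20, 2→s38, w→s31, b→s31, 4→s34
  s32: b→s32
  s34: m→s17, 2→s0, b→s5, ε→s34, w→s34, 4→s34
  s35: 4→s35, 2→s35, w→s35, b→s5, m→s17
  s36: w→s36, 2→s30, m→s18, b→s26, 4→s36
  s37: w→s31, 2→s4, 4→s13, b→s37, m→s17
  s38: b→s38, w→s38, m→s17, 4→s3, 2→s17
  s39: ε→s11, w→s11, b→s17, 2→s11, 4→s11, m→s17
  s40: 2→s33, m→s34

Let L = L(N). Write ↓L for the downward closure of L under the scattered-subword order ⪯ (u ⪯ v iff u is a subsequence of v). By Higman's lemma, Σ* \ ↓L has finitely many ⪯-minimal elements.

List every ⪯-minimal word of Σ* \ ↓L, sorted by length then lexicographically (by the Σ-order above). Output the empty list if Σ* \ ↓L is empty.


Antichain: [2m, mmb, b22, 24b4, 2bw24b].

|Q|=41, |F|=22, |δ|=154 (21 ε).
min D↑ (21 st, q0=0, F={6}): 0:m→1,w→0,2→2,4→0,b→3 1:m→4,w→1,2→2,4→1,b→5 2:m→6,w→2,2→2,4→7,b→8 3:m→5,w→3,2→9,4→3,b→3 4:m→4,w→4,2→10,4→4,b→6 5:m→11,w→5,2→9,4→5,b→5 6:m→6,w→6,2→6,4→6,b→6 7:m→6,w→7,2→7,4→7,b→12 8:m→6,w→13,2→9,4→14,b→8 9:m→6,w→9,2→6,4→15,b→9 10:m→6,w→10,2→10,4→10,b→6 11:m→11,w→11,2→16,4→11,b→6 12:m→6,w→12,2→17,4→6,b→12 13:m→6,w→13,2→18,4→19,b→13 14:m→6,w→19,2→15,4→14,b→12 15:m→6,w→15,2→6,4→15,b→17 16:m→6,w→16,2→6,4→16,b→6 17:m→6,w→17,2→6,4→6,b→17 18:m→6,w→18,2→6,4→16,b→18 19:m→6,w→19,2→20,4→19,b→12 20:m→6,w→20,2→6,4→16,b→17 [Hopcroft].
'2m': run [32, 24, 3] end={s17,s20,s33} rej; 2/2 deletions ∈↓L.
'mmb': N↓-sim [32, 30, 12, 1] end={s17} ∉↓L; 3/3 single-dels accept.
'b22': N↓-sim [32, 25, 12, 3] end={s1,s17,s29} — reject; 3/3 del acc.
'24b4': run [32, 24, 16, 6, 1] end={s17} — reject; 4/4 single-dels accept.
'2bw24b': run [32, 24, 19, 17, 8, 4, 1] end={s17} — reject; 6/6 del acc.
5 words, ⪯-incomp.


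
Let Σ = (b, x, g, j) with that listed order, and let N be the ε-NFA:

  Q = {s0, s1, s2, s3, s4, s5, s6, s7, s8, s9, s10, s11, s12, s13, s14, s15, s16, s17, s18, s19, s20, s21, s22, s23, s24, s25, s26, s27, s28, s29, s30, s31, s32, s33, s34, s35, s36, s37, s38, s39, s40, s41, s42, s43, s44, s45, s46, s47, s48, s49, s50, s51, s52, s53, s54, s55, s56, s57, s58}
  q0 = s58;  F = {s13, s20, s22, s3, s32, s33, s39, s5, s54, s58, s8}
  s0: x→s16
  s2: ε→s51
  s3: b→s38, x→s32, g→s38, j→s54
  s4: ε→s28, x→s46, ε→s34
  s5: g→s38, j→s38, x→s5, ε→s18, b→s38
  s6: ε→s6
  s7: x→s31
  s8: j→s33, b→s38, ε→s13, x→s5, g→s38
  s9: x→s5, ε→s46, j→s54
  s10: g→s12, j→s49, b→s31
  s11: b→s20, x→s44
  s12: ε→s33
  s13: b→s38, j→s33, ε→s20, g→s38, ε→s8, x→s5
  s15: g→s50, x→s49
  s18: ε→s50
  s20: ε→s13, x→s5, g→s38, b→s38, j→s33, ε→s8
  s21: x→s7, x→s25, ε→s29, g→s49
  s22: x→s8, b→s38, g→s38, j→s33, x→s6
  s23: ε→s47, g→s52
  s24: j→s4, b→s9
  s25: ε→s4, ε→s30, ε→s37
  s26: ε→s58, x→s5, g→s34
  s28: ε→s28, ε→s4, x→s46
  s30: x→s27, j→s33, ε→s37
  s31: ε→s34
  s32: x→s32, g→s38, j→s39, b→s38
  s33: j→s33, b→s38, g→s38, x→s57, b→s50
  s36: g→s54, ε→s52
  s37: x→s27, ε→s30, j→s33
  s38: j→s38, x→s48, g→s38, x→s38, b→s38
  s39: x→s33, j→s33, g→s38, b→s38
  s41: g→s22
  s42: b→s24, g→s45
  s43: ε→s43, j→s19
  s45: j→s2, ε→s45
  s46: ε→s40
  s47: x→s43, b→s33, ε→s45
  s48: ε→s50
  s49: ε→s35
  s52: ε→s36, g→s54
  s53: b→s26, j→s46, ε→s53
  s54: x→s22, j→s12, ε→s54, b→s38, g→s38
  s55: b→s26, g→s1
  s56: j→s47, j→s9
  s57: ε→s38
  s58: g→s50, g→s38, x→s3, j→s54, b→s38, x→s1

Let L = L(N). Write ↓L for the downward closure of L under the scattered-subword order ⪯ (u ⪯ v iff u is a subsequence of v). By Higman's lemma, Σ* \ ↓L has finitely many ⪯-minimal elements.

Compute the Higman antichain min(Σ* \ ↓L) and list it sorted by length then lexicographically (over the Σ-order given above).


|Q|=59, |F|=11, |δ|=128 (35 ε).
min D↑ (10 st, q0=0, F={1}): 0:b→1,x→2,g→1,j→3 1:b→1,x→1,g→1,j→1 2:b→1,x→4,g→1,j→3 3:b→1,x→5,g→1,j→6 4:b→1,x→4,g→1,j→7 5:b→1,x→8,g→1,j→6 6:b→1,x→1,g→1,j→6 7:b→1,x→6,g→1,j→6 8:b→1,x→9,g→1,j→6 9:b→1,x→9,g→1,j→1.
'b': |S_i|=[19, 3] end={s38,s48,s50} — reject; 1/1 deletions ∈↓L.
'g': |S_i|=[19, 3] end={s38,s48,s50} rej; 1/1 deletions ∈↓L.
'jjx': run [19, 15, 6, 4] end={s38,s48,s50,s57} rej; 3/3 del acc.
'xxjxx': run [19, 18, 14, 6, 5, 4] end={s38,s48,s50,s57} rej; 5/5 single-dels accept.
'jxxxj': N↓-sim [19, 15, 12, 11, 6, 3] end={s38,s48,s50} — reject; 5/5 del acc.
5 minimals (antichain).

Antichain: [b, g, jjx, xxjxx, jxxxj].


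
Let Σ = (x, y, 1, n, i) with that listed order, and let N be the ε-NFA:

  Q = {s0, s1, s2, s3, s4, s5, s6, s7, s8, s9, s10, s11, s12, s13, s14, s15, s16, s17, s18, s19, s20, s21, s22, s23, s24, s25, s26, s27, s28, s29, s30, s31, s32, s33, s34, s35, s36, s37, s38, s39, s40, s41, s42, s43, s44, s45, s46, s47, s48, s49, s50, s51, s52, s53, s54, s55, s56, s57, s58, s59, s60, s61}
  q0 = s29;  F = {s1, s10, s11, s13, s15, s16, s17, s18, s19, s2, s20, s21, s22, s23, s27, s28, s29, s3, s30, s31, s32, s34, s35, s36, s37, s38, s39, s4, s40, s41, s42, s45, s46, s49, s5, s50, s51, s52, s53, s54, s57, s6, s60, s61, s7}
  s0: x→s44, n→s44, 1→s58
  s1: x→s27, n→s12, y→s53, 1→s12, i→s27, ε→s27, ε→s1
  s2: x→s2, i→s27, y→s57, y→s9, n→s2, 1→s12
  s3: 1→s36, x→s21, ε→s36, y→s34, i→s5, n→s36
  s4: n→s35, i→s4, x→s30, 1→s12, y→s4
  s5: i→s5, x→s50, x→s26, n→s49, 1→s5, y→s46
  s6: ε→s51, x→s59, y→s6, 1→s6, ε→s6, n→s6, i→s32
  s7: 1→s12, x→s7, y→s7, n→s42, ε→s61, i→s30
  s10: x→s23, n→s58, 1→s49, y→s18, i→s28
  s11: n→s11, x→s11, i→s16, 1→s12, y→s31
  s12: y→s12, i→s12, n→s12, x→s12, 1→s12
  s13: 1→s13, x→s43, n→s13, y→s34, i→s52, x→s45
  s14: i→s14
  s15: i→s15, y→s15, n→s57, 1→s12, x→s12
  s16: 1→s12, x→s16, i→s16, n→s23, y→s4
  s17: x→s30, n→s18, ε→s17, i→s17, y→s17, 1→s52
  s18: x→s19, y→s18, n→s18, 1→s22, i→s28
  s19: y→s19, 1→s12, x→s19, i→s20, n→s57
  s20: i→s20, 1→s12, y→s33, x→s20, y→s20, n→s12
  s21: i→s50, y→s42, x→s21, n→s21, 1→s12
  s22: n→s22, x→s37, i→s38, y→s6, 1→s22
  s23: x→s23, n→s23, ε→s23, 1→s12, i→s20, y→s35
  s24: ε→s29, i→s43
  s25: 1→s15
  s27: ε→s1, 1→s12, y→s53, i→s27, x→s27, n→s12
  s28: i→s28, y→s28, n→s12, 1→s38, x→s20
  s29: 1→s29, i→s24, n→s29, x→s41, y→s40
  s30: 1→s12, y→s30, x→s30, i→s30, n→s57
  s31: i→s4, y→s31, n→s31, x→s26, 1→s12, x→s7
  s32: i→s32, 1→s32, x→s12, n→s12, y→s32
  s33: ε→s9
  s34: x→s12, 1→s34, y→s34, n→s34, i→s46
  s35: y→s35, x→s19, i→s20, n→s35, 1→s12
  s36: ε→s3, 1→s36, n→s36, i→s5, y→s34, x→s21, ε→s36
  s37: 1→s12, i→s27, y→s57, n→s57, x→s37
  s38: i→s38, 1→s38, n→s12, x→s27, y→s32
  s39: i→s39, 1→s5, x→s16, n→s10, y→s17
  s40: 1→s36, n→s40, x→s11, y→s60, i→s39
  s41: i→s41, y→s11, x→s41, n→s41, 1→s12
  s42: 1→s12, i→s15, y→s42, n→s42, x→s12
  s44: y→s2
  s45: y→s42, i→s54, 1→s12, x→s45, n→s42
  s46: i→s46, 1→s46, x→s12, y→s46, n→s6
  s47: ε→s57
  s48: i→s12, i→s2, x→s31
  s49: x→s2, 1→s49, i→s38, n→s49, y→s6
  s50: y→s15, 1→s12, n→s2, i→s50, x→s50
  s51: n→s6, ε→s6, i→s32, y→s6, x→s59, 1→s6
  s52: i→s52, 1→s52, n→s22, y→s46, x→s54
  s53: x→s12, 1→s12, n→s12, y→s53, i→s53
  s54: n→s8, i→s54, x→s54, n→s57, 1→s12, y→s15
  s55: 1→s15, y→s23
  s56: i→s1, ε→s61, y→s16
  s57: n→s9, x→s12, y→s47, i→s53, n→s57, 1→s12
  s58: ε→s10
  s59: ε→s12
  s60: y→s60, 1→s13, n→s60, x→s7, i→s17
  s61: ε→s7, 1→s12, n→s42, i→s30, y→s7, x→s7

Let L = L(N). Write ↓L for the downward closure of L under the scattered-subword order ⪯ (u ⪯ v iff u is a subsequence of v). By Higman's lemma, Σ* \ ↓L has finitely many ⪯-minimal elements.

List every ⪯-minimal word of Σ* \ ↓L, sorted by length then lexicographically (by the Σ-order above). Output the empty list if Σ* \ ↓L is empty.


min(Σ*\↓L) = [x1, y1yx, yyxnx, yinin].

|Q|=62, |F|=45, |δ|=270 (19 ε).
min D↑ (42 st, q0=0, F={4}): 0:x→1,y→2,1→0,n→0,i→0 1:x→1,y→3,1→4,n→1,i→1 2:x→3,y→5,1→6,n→2,i→7 3:x→3,y→8,1→4,n→3,i→9 4:x→4,y→4,1→4,n→4,i→4 5:x→10,y→5,1→11,n→5,i→12 6:x→13,y→14,1→6,n→6,i→15 7:x→9,y→12,1→15,n→16,i→7 8:x→10,y→8,1→4,n→8,i→17 9:x→9,y→17,1→4,n→18,i→9 10:x→10,y→10,1→4,n→19,i→20 11:x→21,y→14,1→11,n→11,i→22 12:x→20,y→12,1→22,n→23,i→12 13:x→13,y→19,1→4,n→13,i→24 14:x→4,y→14,1→14,n→14,i→25 15:x→24,y→25,1→15,n→26,i→15 16:x→18,y→23,1→26,n→16,i→27 17:x→20,y→17,1→4,n→28,i→17 18:x→18,y→28,1→4,n→18,i→29 19:x→4,y→19,1→4,n→19,i→30 20:x→20,y→20,1→4,n→31,i→20 21:x→21,y→19,1→4,n→19,i→32 22:x→32,y→25,1→22,n→33,i→22 23:x→34,y→23,1→33,n→23,i→27 24:x→24,y→30,1→4,n→35,i→24 25:x→4,y→25,1→25,n→36,i→25 26:x→35,y→36,1→26,n→26,i→37 27:x→29,y→27,1→37,n→4,i→27 28:x→34,y→28,1→4,n→28,i→29 29:x→29,y→29,1→4,n→4,i→29 30:x→4,y→30,1→4,n→31,i→30 31:x→4,y→31,1→4,n→31,i→38 32:x→32,y→30,1→4,n→31,i→32 33:x→39,y→36,1→33,n→33,i→37 34:x→34,y→34,1→4,n→31,i→29 35:x→35,y→31,1→4,n→35,i→40 36:x→4,y→36,1→36,n→36,i→41 37:x→40,y→41,1→37,n→4,i→37 38:x→4,y→38,1→4,n→4,i→38 39:x→39,y→31,1→4,n→31,i→40 40:x→40,y→38,1→4,n→4,i→40 41:x→4,y→41,1→41,n→4,i→41 [Hopcroft].
'x1': |S_i|=[55, 32, 1] end={s12} ∉↓L; 2/2 del acc.
'y1yx': |S_i|=[55, 52, 32, 13, 2] end={s12,s59} — reject; 4/4 single-dels accept.
'yyxnx': |S_i|=[55, 52, 38, 22, 8, 1] end={s12} rej; 5/5 single-dels accept.
'yinin': |S_i|=[55, 52, 38, 26, 10, 1] end={s12} rej; 5/5 deletions ∈↓L.
4 obstructions.


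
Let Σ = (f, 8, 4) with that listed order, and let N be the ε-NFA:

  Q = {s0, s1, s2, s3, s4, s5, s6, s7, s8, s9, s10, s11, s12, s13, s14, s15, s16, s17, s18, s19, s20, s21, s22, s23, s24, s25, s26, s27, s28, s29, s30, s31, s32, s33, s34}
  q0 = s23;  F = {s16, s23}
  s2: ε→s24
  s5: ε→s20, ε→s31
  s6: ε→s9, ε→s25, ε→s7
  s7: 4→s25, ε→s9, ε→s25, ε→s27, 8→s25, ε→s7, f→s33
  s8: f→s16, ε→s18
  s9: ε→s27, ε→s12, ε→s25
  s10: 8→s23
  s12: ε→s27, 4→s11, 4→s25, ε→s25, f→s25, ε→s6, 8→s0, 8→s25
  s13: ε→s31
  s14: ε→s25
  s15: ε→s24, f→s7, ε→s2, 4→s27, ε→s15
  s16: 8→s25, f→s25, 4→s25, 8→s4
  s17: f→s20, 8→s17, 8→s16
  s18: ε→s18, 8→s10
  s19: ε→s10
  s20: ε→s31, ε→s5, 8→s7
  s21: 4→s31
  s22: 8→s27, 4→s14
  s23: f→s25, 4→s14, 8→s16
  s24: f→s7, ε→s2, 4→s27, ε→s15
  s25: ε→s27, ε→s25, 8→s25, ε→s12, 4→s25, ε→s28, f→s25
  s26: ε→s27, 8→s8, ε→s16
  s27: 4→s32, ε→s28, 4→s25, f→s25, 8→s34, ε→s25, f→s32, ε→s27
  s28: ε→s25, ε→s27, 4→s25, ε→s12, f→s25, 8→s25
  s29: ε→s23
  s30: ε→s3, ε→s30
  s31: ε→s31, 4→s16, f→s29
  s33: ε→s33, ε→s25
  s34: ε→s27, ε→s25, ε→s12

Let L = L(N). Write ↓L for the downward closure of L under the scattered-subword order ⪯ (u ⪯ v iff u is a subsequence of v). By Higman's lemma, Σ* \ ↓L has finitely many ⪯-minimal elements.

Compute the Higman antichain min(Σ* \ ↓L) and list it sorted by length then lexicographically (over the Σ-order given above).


A = [f, 4, 88].

|Q|=35, |F|=2, |δ|=92 (49 ε).
min D↑ (3 st, q0=0, F={1}): 0:f→1,8→2,4→1 1:f→1,8→1,4→1 2:f→1,8→1,4→1 (ε-aug+det+¬).
'f': N↓-sim [16, 12] end={s0,s11,s12,s25,s27,s28,s32,s33,s34,s6,s7,s9} ∉↓L; 1/1 del acc.
'4': N↓-sim [16, 13] end={s0,s11,s12,s14,s25,s27,s28,s32,s33,s34,s6,s7,…} ∉↓L; 1/1 single-dels accept.
'88': |S_i|=[16, 14, 13] end={s0,s11,s12,s25,s27,s28,s32,s33,s34,s4,s6,s7,…} — reject; 2/2 del acc.
3 obstructions.


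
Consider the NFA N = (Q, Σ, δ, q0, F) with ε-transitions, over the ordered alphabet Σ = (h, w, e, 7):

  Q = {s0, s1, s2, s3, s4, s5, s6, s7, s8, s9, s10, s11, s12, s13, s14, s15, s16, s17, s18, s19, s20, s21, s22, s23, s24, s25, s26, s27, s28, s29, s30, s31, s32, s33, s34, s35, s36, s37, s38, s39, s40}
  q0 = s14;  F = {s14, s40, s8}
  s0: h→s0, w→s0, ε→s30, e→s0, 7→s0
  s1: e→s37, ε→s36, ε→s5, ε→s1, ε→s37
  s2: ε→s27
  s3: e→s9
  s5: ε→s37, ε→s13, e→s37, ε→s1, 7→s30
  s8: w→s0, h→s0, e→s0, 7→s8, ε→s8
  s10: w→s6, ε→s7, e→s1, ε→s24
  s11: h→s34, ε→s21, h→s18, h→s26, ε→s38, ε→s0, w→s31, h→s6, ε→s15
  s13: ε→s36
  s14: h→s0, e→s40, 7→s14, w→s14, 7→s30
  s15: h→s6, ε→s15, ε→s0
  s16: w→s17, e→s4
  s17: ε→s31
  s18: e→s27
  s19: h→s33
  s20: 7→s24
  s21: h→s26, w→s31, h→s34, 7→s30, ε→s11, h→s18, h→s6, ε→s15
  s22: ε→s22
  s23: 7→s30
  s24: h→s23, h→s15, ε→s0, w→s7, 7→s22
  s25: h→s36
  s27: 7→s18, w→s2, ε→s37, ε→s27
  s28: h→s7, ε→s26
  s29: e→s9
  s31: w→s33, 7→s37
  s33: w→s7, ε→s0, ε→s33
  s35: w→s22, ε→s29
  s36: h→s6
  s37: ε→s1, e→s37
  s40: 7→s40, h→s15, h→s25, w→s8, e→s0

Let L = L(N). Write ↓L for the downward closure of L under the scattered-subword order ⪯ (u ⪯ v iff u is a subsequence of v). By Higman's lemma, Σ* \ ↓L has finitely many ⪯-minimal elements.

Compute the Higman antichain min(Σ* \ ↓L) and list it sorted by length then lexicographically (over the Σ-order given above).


min(Σ*\↓L) = [h, ee, eww].

|Q|=41, |F|=3, |δ|=88 (31 ε).
min D↑ (4 st, q0=0, F={1}): 0:h→1,w→0,e→2,7→0 1:h→1,w→1,e→1,7→1 2:h→1,w→3,e→1,7→2 3:h→1,w→1,e→1,7→3.
'h': run [9, 6] end={s0,s15,s25,s30,s36,s6} rej; 1/1 deletions ∈↓L.
'ee': run [9, 8, 2] end={s0,s30} rej; 2/2 deletions ∈↓L.
'eww': run [9, 8, 3, 2] end={s0,s30} ∉↓L; 3/3 deletions ∈↓L.
3 words, ⪯-incomp.


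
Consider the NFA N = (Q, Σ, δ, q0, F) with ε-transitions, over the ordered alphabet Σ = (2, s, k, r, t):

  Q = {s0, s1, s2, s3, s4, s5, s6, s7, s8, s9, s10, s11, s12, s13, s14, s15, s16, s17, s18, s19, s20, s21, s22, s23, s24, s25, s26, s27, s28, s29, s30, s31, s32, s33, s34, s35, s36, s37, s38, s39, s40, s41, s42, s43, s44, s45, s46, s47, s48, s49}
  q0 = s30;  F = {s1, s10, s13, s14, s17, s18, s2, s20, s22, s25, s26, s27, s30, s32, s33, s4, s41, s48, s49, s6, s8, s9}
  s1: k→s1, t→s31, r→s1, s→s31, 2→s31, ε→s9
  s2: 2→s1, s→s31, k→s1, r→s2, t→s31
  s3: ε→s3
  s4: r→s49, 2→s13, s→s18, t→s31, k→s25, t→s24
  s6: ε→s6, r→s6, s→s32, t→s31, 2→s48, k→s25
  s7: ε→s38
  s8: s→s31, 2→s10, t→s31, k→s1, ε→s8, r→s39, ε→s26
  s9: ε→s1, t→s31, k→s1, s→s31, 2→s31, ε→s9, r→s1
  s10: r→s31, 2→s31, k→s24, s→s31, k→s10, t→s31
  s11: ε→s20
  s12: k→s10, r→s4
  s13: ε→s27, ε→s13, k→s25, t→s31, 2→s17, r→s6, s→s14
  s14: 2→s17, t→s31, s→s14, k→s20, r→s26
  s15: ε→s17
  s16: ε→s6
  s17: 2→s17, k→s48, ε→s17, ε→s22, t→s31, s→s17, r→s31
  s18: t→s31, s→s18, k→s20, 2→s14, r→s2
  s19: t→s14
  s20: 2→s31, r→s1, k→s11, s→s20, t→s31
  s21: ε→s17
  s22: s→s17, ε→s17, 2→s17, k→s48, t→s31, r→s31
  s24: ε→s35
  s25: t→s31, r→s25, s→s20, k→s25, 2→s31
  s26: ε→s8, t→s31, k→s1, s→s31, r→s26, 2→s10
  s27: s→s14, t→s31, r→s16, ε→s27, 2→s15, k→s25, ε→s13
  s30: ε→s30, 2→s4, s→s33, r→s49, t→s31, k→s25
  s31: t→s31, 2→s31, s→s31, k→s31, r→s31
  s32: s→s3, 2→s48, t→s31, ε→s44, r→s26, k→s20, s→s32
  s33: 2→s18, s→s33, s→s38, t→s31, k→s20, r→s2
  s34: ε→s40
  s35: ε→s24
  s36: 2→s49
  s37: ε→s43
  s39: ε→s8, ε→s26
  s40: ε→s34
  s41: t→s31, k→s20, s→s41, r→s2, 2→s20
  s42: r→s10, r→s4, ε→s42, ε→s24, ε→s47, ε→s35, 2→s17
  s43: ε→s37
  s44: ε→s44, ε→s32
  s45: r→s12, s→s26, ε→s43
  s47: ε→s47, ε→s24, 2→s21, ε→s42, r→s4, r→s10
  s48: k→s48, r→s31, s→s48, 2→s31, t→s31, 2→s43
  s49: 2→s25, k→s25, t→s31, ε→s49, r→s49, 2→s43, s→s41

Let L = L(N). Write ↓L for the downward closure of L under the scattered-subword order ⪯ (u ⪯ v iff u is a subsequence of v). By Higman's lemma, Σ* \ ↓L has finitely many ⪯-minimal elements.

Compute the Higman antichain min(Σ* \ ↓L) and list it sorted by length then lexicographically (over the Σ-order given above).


|Q|=50, |F|=22, |δ|=174 (41 ε).
min D↑ (19 st, q0=0, F={5}): 0:2→1,s→2,k→3,r→4,t→5 1:2→6,s→7,k→3,r→4,t→5 2:2→7,s→2,k→8,r→9,t→5 3:2→5,s→8,k→3,r→3,t→5 4:2→3,s→10,k→3,r→4,t→5 5:2→5,s→5,k→5,r→5,t→5 6:2→11,s→12,k→3,r→13,t→5 7:2→12,s→7,k→8,r→9,t→5 8:2→5,s→8,k→8,r→14,t→5 9:2→14,s→5,k→14,r→9,t→5 10:2→8,s→10,k→8,r→9,t→5 11:2→11,s→11,k→15,r→5,t→5 12:2→11,s→12,k→8,r→16,t→5 13:2→15,s→17,k→3,r→13,t→5 14:2→5,s→5,k→14,r→14,t→5 15:2→5,s→15,k→15,r→5,t→5 16:2→18,s→5,k→14,r→16,t→5 17:2→15,s→17,k→8,r→16,t→5 18:2→5,s→5,k→18,r→5,t→5 (ε-aug+det+¬).
't': |S_i|=[34, 3] end={s24,s31,s35} rej; 1/1 del acc.
'k2': run [34, 12, 3] end={s31,s37,s43} ∉↓L; 2/2 del acc.
'srs': run [34, 25, 10, 1] end={s31} — reject; 3/3 del acc.
'r22': N↓-sim [34, 23, 12, 3] end={s31,s37,s43} — reject; 3/3 single-dels accept.
'222r': |S_i|=[34, 31, 26, 10, 1] end={s31} ∉↓L; 4/4 single-dels accept.
5 words, ⪯-incomp.

A = [t, k2, srs, r22, 222r].


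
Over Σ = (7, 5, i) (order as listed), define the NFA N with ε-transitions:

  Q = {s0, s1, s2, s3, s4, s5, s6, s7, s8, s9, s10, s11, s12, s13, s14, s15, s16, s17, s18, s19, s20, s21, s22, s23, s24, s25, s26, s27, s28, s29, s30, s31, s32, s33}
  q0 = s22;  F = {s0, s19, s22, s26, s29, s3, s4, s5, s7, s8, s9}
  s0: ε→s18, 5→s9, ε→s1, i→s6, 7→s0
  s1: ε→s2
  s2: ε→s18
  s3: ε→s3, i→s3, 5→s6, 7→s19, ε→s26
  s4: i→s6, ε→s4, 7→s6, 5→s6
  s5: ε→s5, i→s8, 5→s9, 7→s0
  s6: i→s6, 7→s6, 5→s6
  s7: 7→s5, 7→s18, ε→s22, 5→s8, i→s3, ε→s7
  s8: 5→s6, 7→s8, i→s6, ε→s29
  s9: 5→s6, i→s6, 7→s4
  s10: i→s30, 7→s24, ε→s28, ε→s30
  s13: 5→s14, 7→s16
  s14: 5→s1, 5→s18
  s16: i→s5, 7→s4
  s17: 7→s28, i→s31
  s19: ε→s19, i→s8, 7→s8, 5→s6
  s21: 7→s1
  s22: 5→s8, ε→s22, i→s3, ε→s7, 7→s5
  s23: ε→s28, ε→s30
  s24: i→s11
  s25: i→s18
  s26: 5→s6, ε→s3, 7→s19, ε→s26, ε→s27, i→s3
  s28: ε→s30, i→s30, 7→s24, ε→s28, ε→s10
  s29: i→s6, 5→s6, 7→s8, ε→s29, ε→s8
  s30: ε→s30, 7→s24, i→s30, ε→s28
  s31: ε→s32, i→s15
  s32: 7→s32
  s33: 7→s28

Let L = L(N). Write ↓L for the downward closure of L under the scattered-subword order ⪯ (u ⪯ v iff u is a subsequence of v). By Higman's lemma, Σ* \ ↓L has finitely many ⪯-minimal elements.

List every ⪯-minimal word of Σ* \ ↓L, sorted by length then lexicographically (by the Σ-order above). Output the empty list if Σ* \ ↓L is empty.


Antichain: [55, 5i, i5, 77i, 7ii, 7577].

|Q|=34, |F|=11, |δ|=86 (29 ε).
min D↑ (9 st, q0=0, F={6}): 0:7→1,5→2,i→3 1:7→4,5→5,i→2 2:7→2,5→6,i→6 3:7→7,5→6,i→3 4:7→4,5→5,i→6 5:7→8,5→6,i→6 6:7→6,5→6,i→6 7:7→2,5→6,i→2 8:7→6,5→6,i→6 [Hopcroft].
'55': run [16, 5, 1] end={s6} — reject; 2/2 del acc.
'5i': run [16, 5, 1] end={s6} ∉↓L; 2/2 del acc.
'i5': |S_i|=[16, 7, 1] end={s6} rej; 2/2 deletions ∈↓L.
'77i': |S_i|=[16, 11, 9, 1] end={s6} ∉↓L; 3/3 single-dels accept.
'7ii': N↓-sim [16, 11, 3, 1] end={s6} — reject; 3/3 deletions ∈↓L.
'7577': run [16, 11, 3, 2, 1] end={s6} rej; 4/4 deletions ∈↓L.
6 words, ⪯-incomp.


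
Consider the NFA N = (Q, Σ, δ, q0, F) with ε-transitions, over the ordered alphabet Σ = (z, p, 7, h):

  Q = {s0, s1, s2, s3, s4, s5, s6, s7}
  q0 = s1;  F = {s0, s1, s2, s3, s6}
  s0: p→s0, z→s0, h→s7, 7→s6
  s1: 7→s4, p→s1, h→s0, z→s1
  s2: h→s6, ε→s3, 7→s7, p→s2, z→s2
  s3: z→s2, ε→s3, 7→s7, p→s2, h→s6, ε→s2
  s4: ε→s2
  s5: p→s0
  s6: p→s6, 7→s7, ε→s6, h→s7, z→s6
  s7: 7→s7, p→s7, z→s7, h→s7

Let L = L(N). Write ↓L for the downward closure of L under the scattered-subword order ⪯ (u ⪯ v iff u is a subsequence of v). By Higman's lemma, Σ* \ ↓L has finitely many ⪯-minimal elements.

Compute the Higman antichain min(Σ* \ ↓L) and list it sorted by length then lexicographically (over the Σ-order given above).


Antichain: [77, hh].

|Q|=8, |F|=5, |δ|=30 (5 ε).
min D↑ (5 st, q0=0, F={3}): 0:z→0,p→0,7→1,h→2 1:z→1,p→1,7→3,h→4 2:z→2,p→2,7→4,h→3 3:z→3,p→3,7→3,h→3 4:z→4,p→4,7→3,h→3.
'77': N↓-sim [7, 5, 1] end={s7} rej; 2/2 deletions ∈↓L.
'hh': run [7, 3, 1] end={s7} rej; 2/2 deletions ∈↓L.
2 words, ⪯-incomp.


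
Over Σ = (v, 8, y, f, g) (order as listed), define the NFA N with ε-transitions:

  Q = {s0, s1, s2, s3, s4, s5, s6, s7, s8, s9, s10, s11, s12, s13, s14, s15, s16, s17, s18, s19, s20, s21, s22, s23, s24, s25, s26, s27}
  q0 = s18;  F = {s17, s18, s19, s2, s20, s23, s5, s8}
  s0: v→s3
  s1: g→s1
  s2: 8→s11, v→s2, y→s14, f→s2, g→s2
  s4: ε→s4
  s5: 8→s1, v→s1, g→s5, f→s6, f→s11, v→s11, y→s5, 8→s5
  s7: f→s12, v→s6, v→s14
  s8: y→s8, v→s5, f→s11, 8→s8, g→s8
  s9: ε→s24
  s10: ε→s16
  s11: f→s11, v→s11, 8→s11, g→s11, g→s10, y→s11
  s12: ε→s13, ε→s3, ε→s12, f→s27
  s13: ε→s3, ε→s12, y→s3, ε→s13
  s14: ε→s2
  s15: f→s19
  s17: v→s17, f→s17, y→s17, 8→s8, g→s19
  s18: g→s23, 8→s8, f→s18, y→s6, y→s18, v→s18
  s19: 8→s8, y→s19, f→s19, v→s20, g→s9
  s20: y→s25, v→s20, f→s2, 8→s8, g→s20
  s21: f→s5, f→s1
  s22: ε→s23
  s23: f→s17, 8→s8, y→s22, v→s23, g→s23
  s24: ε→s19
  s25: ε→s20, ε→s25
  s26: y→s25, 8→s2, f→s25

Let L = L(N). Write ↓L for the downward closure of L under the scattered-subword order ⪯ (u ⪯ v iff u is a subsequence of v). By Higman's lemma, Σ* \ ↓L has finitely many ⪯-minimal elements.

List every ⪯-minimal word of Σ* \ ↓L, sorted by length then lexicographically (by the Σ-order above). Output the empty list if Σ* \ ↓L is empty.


|Q|=28, |F|=8, |δ|=77 (14 ε).
min D↑ (9 st, q0=0, F={4}): 0:v→0,8→1,y→0,f→0,g→2 1:v→3,8→1,y→1,f→4,g→1 2:v→2,8→1,y→2,f→5,g→2 3:v→4,8→3,y→3,f→4,g→3 4:v→4,8→4,y→4,f→4,g→4 5:v→5,8→1,y→5,f→5,g→6 6:v→7,8→1,y→6,f→6,g→6 7:v→7,8→1,y→7,f→8,g→7 8:v→8,8→4,y→8,f→8,g→8 [Hopcroft].
'8f': |S_i|=[18, 7, 4] end={s10,s11,s16,s6} — reject; 2/2 del acc.
'8vv': N↓-sim [18, 7, 6, 4] end={s1,s10,s11,s16} — reject; 3/3 single-dels accept.
'gfgvf8': run [18, 17, 15, 14, 11, 6, 3] end={s10,s11,s16} ∉↓L; 6/6 single-dels accept.
3 obstructions.

Antichain: [8f, 8vv, gfgvf8].


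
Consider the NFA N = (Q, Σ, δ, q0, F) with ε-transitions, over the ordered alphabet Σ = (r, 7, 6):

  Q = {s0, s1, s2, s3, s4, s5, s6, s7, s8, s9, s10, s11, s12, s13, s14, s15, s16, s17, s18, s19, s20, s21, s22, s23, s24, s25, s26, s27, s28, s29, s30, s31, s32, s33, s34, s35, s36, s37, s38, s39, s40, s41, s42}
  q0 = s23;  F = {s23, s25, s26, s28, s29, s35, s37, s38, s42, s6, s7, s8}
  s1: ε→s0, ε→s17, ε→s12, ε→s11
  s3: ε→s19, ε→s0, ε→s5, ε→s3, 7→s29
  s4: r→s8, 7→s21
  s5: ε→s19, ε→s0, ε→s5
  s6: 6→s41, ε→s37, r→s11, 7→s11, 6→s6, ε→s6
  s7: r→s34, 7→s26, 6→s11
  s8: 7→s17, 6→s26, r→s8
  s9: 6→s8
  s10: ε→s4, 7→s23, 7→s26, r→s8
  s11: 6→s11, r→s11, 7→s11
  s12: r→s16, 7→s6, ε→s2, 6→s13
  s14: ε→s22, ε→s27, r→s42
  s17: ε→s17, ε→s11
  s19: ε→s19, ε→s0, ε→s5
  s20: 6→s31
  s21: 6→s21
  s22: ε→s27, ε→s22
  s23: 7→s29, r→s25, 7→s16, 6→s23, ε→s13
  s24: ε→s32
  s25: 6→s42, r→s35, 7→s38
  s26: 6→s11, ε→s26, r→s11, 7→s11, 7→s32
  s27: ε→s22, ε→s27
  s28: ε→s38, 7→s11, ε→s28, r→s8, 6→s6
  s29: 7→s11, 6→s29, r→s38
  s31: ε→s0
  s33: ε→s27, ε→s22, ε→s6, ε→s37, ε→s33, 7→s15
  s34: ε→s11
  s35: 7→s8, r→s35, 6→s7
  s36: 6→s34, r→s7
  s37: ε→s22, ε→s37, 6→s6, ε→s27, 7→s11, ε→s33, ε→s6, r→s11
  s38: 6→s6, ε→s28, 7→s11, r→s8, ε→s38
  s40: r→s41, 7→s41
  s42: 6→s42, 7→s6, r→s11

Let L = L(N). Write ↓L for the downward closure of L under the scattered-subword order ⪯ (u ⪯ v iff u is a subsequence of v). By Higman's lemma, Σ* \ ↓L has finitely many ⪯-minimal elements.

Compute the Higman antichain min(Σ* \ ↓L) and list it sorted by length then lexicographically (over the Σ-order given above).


min(Σ*\↓L) = [77, r6r, rr66].

|Q|=43, |F|=12, |δ|=105 (45 ε).
min D↑ (11 st, q0=0, F={6}): 0:r→1,7→2,6→0 1:r→3,7→4,6→5 2:r→4,7→6,6→2 3:r→3,7→7,6→8 4:r→7,7→6,6→9 5:r→6,7→9,6→5 6:r→6,7→6,6→6 7:r→7,7→6,6→10 8:r→6,7→10,6→6 9:r→6,7→6,6→9 10:r→6,7→6,6→6 (ε-aug+det+¬).
'77': run [23, 16, 4] end={s11,s15,s17,s32} rej; 2/2 del acc.
'r6r': |S_i|=[23, 19, 13, 2] end={s11,s34} rej; 3/3 single-dels accept.
'rr66': run [23, 19, 8, 5, 1] end={s11} ∉↓L; 4/4 single-dels accept.
3 minimals (antichain).
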